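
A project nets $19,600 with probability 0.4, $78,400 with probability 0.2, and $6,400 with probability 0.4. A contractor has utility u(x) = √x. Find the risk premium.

E[u] = 0.4·√19600 + 0.2·√78400 + 0.4·√6400 = 0.4·140 + 0.2·280 + 0.4·80 = 144
CE = (144)² = 20736
Risk premium = EV − CE = 26080 − 20736 = 5344

$5,344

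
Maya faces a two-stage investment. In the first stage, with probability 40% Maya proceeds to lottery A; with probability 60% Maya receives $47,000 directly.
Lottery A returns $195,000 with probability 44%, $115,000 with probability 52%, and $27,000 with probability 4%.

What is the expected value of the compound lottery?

EV(A) = 0.44 × 195000 + 0.52 × 115000 + 0.04 × 27000 = 85800 + 59800 + 1080 = 146680
Branch B: 47000 (certain)
Overall = 0.4 × 146680 + 0.6 × 47000 = 58672 + 28200 = 86872

$86,872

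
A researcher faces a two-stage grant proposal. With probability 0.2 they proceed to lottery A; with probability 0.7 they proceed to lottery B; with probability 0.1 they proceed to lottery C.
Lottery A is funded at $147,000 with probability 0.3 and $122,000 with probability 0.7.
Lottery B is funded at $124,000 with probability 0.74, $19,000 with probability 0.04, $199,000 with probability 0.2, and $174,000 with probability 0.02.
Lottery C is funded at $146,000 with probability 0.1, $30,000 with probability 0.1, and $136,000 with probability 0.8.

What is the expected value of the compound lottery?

$133,600

EV(A) = 0.3 × 147000 + 0.7 × 122000 = 44100 + 85400 = 129500
EV(B) = 0.74 × 124000 + 0.04 × 19000 + 0.2 × 199000 + 0.02 × 174000 = 91760 + 760 + 39800 + 3480 = 135800
EV(C) = 0.1 × 146000 + 0.1 × 30000 + 0.8 × 136000 = 14600 + 3000 + 108800 = 126400
Overall = 0.2 × 129500 + 0.7 × 135800 + 0.1 × 126400 = 25900 + 95060 + 12640 = 133600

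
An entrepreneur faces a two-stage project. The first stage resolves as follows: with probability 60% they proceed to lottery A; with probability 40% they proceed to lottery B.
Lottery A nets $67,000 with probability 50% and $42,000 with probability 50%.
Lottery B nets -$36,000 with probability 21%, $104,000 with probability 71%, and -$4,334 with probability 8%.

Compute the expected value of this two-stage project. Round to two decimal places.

$59,073.31

EV(A) = 0.5 × 67000 + 0.5 × 42000 = 33500 + 21000 = 54500
EV(B) = 0.21 × (-36000) + 0.71 × 104000 + 0.08 × (-4334) = -7560 + 73840 − 346.72 = 65933.28
Overall = 0.6 × 54500 + 0.4 × 65933.28 = 32700 + 26373.312 = 59073.312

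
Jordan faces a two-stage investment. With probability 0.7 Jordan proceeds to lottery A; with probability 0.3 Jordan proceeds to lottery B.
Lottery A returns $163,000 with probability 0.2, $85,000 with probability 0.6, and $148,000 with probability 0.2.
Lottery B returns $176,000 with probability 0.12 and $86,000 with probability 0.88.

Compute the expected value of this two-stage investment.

$108,280

EV(A) = 0.2 × 163000 + 0.6 × 85000 + 0.2 × 148000 = 32600 + 51000 + 29600 = 113200
EV(B) = 0.12 × 176000 + 0.88 × 86000 = 21120 + 75680 = 96800
Overall = 0.7 × 113200 + 0.3 × 96800 = 79240 + 29040 = 108280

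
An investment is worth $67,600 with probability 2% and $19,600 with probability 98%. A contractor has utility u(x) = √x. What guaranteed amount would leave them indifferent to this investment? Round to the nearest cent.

$20,277.76

E[u] = 0.02·√67600 + 0.98·√19600 = 0.02·260 + 0.98·140 = 142.4
CE = (142.4)² = 20277.76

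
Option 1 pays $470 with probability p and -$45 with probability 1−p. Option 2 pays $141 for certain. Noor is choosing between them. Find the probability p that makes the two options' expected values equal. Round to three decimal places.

p = 0.361

p·470 + (1−p)·(-45) = 141
515p − 45 = 141
p = (141 + 45) / 515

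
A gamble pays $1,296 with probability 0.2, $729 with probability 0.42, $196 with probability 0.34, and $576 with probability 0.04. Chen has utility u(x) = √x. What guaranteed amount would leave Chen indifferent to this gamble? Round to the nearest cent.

E[u] = 0.2·√1296 + 0.42·√729 + 0.34·√196 + 0.04·√576 = 0.2·36 + 0.42·27 + 0.34·14 + 0.04·24 = 24.26
CE = (24.26)² = 588.5476

$588.55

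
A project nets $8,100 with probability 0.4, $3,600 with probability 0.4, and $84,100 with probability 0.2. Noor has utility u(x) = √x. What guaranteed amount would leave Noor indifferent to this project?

E[u] = 0.4·√8100 + 0.4·√3600 + 0.2·√84100 = 0.4·90 + 0.4·60 + 0.2·290 = 118
CE = (118)² = 13924

$13,924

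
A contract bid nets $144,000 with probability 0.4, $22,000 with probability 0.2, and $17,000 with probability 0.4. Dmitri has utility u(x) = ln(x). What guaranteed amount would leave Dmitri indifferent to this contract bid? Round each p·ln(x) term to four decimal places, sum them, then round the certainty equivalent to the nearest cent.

E[u] = 0.4·ln(144000) + 0.2·ln(22000) + 0.4·ln(17000) = 4.7510 + 1.9998 + 3.8964 = 10.6472
CE = e^10.6472 ≈ 42074.62

$42,074.62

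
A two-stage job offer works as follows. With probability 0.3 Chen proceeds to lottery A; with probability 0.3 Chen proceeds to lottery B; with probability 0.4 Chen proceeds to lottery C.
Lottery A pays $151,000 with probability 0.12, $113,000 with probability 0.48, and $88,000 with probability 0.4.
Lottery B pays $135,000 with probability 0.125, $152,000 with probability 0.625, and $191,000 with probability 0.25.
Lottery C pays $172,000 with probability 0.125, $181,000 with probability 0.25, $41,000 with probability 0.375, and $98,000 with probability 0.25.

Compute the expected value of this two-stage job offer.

$122,805.50

EV(A) = 0.12 × 151000 + 0.48 × 113000 + 0.4 × 88000 = 18120 + 54240 + 35200 = 107560
EV(B) = 0.125 × 135000 + 0.625 × 152000 + 0.25 × 191000 = 16875 + 95000 + 47750 = 159625
EV(C) = 0.125 × 172000 + 0.25 × 181000 + 0.375 × 41000 + 0.25 × 98000 = 21500 + 45250 + 15375 + 24500 = 106625
Overall = 0.3 × 107560 + 0.3 × 159625 + 0.4 × 106625 = 32268 + 47887.5 + 42650 = 122805.5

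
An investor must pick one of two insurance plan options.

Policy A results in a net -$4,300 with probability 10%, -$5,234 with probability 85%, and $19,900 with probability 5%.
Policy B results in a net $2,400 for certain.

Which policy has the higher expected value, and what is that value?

Policy B ($2,400)

Policy A = 0.1 × (-4300) + 0.85 × (-5234) + 0.05 × 19900 = -430 − 4448.9 + 995 = -3883.9
Policy B: 2400 (certain)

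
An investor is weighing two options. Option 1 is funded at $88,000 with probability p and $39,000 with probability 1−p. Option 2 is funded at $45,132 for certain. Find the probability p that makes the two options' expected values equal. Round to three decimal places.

p·88000 + (1−p)·39000 = 45132
49000p + 39000 = 45132
p = (45132 − 39000) / 49000

p = 0.125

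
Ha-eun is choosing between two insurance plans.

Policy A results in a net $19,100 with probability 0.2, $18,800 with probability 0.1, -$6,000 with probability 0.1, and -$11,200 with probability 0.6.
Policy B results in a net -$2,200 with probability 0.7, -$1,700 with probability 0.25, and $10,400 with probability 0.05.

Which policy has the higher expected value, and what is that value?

Policy A = 0.2 × 19100 + 0.1 × 18800 + 0.1 × (-6000) + 0.6 × (-11200) = 3820 + 1880 − 600 − 6720 = -1620
Policy B = 0.7 × (-2200) + 0.25 × (-1700) + 0.05 × 10400 = -1540 − 425 + 520 = -1445

Policy B (-$1,445)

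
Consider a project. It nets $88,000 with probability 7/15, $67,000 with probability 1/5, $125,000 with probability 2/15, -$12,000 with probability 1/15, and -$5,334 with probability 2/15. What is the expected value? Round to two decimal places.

$69,622.13

EV = 7/15 × 88000 + 1/5 × 67000 + 2/15 × 125000 + 1/15 × (-12000) + 2/15 × (-5334) = 41066.6667 + 13400 + 16666.6667 − 800 − 711.2 = 69622.1333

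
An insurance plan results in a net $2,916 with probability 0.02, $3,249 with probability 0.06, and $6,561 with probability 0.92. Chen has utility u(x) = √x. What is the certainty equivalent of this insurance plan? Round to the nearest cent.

E[u] = 0.02·√2916 + 0.06·√3249 + 0.92·√6561 = 0.02·54 + 0.06·57 + 0.92·81 = 79.02
CE = (79.02)² = 6244.1604

$6,244.16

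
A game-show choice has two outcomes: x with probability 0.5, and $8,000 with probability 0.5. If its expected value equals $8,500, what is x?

x = $9,000

0.5·x + 0.5·8000 = 8500
0.5·x = 8500 − 4000 = 4500
x = 4500 / 0.5 = 9000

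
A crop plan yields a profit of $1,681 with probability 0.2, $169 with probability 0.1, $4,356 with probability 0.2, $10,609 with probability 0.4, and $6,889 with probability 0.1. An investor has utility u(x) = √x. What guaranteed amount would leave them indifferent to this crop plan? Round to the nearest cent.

$5,212.84

E[u] = 0.2·√1681 + 0.1·√169 + 0.2·√4356 + 0.4·√10609 + 0.1·√6889 = 0.2·41 + 0.1·13 + 0.2·66 + 0.4·103 + 0.1·83 = 72.2
CE = (72.2)² = 5212.84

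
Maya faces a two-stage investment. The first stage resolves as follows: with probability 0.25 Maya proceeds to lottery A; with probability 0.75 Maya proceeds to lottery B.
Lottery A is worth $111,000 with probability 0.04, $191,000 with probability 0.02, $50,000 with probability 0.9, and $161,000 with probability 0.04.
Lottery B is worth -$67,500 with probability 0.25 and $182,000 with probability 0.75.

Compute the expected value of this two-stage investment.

$104,643.75

EV(A) = 0.04 × 111000 + 0.02 × 191000 + 0.9 × 50000 + 0.04 × 161000 = 4440 + 3820 + 45000 + 6440 = 59700
EV(B) = 0.25 × (-67500) + 0.75 × 182000 = -16875 + 136500 = 119625
Overall = 0.25 × 59700 + 0.75 × 119625 = 14925 + 89718.75 = 104643.75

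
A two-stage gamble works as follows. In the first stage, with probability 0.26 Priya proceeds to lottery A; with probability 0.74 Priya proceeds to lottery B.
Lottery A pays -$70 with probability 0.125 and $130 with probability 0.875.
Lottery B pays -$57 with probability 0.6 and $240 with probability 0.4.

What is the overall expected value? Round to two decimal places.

$73.03

EV(A) = 0.125 × (-70) + 0.875 × 130 = -8.75 + 113.75 = 105
EV(B) = 0.6 × (-57) + 0.4 × 240 = -34.2 + 96 = 61.8
Overall = 0.26 × 105 + 0.74 × 61.8 = 27.3 + 45.732 = 73.032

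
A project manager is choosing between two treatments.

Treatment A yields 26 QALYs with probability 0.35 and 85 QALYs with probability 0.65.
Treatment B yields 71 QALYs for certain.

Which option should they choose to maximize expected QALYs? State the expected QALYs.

Treatment B (71 QALYs)

Treatment A = 0.35 × 26 + 0.65 × 85 = 9.1 + 55.25 = 64.35
Treatment B: 71 (certain)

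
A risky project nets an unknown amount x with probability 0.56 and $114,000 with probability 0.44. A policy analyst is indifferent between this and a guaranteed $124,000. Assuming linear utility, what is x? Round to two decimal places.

0.56·x + 0.44·114000 = 124000
0.56·x = 124000 − 50160 = 73840
x = 73840 / 0.56 = 131857.1429

x = $131,857.14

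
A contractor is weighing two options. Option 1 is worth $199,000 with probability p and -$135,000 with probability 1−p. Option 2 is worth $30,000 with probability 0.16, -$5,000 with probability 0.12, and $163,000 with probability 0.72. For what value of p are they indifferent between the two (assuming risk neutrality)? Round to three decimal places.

EV(Option 2) = 0.16 × 30000 + 0.12 × (-5000) + 0.72 × 163000 = 4800 − 600 + 117360 = 121560
p·199000 + (1−p)·(-135000) = 121560
334000p − 135000 = 121560
p = (121560 + 135000) / 334000

p = 0.768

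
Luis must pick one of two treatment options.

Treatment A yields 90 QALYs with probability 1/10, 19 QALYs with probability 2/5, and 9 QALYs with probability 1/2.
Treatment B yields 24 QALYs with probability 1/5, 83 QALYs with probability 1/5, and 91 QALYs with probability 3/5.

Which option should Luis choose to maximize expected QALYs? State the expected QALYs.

Treatment B (76 QALYs)

Treatment A = 1/10 × 90 + 2/5 × 19 + 1/2 × 9 = 9 + 7.6 + 4.5 = 21.1
Treatment B = 1/5 × 24 + 1/5 × 83 + 3/5 × 91 = 4.8 + 16.6 + 54.6 = 76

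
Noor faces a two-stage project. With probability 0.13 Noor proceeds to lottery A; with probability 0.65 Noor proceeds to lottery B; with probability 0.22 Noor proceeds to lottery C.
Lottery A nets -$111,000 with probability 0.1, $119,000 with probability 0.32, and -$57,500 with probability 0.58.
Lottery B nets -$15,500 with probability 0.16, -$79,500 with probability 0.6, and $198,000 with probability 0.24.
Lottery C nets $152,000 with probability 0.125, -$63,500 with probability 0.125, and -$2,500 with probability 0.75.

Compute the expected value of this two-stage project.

-$535.85

EV(A) = 0.1 × (-111000) + 0.32 × 119000 + 0.58 × (-57500) = -11100 + 38080 − 33350 = -6370
EV(B) = 0.16 × (-15500) + 0.6 × (-79500) + 0.24 × 198000 = -2480 − 47700 + 47520 = -2660
EV(C) = 0.125 × 152000 + 0.125 × (-63500) + 0.75 × (-2500) = 19000 − 7937.5 − 1875 = 9187.5
Overall = 0.13 × (-6370) + 0.65 × (-2660) + 0.22 × 9187.5 = -828.1 − 1729 + 2021.25 = -535.85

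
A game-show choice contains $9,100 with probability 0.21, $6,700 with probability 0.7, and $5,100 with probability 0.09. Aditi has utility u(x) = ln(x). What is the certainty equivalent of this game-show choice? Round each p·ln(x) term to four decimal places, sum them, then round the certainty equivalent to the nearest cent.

$6,971.60

E[u] = 0.21·ln(9100) + 0.7·ln(6700) + 0.09·ln(5100) = 1.9144 + 6.1669 + 0.7683 = 8.8496
CE = e^8.8496 ≈ 6971.60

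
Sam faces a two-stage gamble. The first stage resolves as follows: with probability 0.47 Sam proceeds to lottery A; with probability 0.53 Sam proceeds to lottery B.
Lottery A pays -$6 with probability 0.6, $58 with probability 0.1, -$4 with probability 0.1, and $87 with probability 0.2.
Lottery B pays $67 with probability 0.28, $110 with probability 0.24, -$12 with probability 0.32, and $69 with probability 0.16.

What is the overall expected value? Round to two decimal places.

$36.77

EV(A) = 0.6 × (-6) + 0.1 × 58 + 0.1 × (-4) + 0.2 × 87 = -3.6 + 5.8 − 0.4 + 17.4 = 19.2
EV(B) = 0.28 × 67 + 0.24 × 110 + 0.32 × (-12) + 0.16 × 69 = 18.76 + 26.4 − 3.84 + 11.04 = 52.36
Overall = 0.47 × 19.2 + 0.53 × 52.36 = 9.024 + 27.7508 = 36.7748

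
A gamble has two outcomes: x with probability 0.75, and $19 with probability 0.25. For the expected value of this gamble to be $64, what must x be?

x = $79

0.75·x + 0.25·19 = 64
0.75·x = 64 − 4.75 = 59.25
x = 59.25 / 0.75 = 79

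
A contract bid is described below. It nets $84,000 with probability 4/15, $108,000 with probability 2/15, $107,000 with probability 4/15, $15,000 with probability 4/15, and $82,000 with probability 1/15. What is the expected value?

$74,800

EV = 4/15 × 84000 + 2/15 × 108000 + 4/15 × 107000 + 4/15 × 15000 + 1/15 × 82000 = 22400 + 14400 + 28533.3333 + 4000 + 5466.6667 = 74800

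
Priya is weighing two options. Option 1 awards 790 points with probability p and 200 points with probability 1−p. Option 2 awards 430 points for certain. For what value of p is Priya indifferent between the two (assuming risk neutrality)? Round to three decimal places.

p = 0.390

p·790 + (1−p)·200 = 430
590p + 200 = 430
p = (430 − 200) / 590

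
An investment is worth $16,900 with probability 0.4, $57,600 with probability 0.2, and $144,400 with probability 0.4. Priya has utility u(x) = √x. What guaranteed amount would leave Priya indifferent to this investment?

$63,504

E[u] = 0.4·√16900 + 0.2·√57600 + 0.4·√144400 = 0.4·130 + 0.2·240 + 0.4·380 = 252
CE = (252)² = 63504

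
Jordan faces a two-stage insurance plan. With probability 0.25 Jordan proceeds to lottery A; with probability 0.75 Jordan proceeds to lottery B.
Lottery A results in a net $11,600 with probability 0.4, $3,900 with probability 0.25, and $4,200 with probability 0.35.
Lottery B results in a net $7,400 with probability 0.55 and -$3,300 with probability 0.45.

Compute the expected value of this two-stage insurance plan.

EV(A) = 0.4 × 11600 + 0.25 × 3900 + 0.35 × 4200 = 4640 + 975 + 1470 = 7085
EV(B) = 0.55 × 7400 + 0.45 × (-3300) = 4070 − 1485 = 2585
Overall = 0.25 × 7085 + 0.75 × 2585 = 1771.25 + 1938.75 = 3710

$3,710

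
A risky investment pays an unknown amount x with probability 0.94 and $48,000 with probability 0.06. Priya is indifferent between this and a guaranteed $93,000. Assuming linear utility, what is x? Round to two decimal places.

0.94·x + 0.06·48000 = 93000
0.94·x = 93000 − 2880 = 90120
x = 90120 / 0.94 = 95872.3404

x = $95,872.34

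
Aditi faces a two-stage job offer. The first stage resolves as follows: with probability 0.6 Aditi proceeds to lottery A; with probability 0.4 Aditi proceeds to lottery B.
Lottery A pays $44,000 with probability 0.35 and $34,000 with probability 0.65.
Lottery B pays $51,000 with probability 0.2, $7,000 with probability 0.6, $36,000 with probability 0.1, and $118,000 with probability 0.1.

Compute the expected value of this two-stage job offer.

$34,420

EV(A) = 0.35 × 44000 + 0.65 × 34000 = 15400 + 22100 = 37500
EV(B) = 0.2 × 51000 + 0.6 × 7000 + 0.1 × 36000 + 0.1 × 118000 = 10200 + 4200 + 3600 + 11800 = 29800
Overall = 0.6 × 37500 + 0.4 × 29800 = 22500 + 11920 = 34420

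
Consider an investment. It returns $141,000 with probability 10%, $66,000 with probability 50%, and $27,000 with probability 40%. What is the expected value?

EV = 0.1 × 141000 + 0.5 × 66000 + 0.4 × 27000 = 14100 + 33000 + 10800 = 57900

$57,900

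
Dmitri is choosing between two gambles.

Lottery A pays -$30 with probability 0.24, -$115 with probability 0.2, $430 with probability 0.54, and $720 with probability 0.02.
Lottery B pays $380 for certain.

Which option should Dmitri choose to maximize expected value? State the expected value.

Lottery B ($380)

Lottery A = 0.24 × (-30) + 0.2 × (-115) + 0.54 × 430 + 0.02 × 720 = -7.2 − 23 + 232.2 + 14.4 = 216.4
Lottery B: 380 (certain)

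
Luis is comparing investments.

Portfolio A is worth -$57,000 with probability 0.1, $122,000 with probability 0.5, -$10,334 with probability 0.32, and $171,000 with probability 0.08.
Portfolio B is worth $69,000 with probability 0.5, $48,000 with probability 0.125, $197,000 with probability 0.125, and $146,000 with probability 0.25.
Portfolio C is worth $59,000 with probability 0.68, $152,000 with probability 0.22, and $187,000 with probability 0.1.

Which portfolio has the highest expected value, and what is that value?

Portfolio B ($101,625)

Portfolio A = 0.1 × (-57000) + 0.5 × 122000 + 0.32 × (-10334) + 0.08 × 171000 = -5700 + 61000 − 3306.88 + 13680 = 65673.12
Portfolio B = 0.5 × 69000 + 0.125 × 48000 + 0.125 × 197000 + 0.25 × 146000 = 34500 + 6000 + 24625 + 36500 = 101625
Portfolio C = 0.68 × 59000 + 0.22 × 152000 + 0.1 × 187000 = 40120 + 33440 + 18700 = 92260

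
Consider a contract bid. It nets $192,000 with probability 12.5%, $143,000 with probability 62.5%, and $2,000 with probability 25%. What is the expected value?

EV = 0.125 × 192000 + 0.625 × 143000 + 0.25 × 2000 = 24000 + 89375 + 500 = 113875

$113,875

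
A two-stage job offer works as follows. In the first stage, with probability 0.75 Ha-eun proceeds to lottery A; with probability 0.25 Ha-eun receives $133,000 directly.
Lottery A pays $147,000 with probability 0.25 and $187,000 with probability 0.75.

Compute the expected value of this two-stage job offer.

$166,000

EV(A) = 0.25 × 147000 + 0.75 × 187000 = 36750 + 140250 = 177000
Branch B: 133000 (certain)
Overall = 0.75 × 177000 + 0.25 × 133000 = 132750 + 33250 = 166000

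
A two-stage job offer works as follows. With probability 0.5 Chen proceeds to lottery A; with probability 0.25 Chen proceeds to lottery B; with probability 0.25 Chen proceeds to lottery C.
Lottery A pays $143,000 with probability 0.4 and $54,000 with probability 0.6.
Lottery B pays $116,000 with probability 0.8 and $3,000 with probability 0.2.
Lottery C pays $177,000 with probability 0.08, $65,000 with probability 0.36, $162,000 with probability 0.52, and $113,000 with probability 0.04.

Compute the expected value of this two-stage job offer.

EV(A) = 0.4 × 143000 + 0.6 × 54000 = 57200 + 32400 = 89600
EV(B) = 0.8 × 116000 + 0.2 × 3000 = 92800 + 600 = 93400
EV(C) = 0.08 × 177000 + 0.36 × 65000 + 0.52 × 162000 + 0.04 × 113000 = 14160 + 23400 + 84240 + 4520 = 126320
Overall = 0.5 × 89600 + 0.25 × 93400 + 0.25 × 126320 = 44800 + 23350 + 31580 = 99730

$99,730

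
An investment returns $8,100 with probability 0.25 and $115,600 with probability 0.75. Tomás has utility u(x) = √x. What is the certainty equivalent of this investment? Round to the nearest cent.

$77,006.25

E[u] = 0.25·√8100 + 0.75·√115600 = 0.25·90 + 0.75·340 = 277.5
CE = (277.5)² = 77006.25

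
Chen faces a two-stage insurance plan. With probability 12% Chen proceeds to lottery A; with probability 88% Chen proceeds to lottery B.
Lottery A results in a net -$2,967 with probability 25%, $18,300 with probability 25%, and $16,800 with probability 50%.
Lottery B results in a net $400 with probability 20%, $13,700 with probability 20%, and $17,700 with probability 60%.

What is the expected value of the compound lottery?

$13,295.19

EV(A) = 0.25 × (-2967) + 0.25 × 18300 + 0.5 × 16800 = -741.75 + 4575 + 8400 = 12233.25
EV(B) = 0.2 × 400 + 0.2 × 13700 + 0.6 × 17700 = 80 + 2740 + 10620 = 13440
Overall = 0.12 × 12233.25 + 0.88 × 13440 = 1467.99 + 11827.2 = 13295.19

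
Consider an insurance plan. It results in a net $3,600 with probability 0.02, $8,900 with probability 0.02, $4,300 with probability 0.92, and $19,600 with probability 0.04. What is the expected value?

$4,990

EV = 0.02 × 3600 + 0.02 × 8900 + 0.92 × 4300 + 0.04 × 19600 = 72 + 178 + 3956 + 784 = 4990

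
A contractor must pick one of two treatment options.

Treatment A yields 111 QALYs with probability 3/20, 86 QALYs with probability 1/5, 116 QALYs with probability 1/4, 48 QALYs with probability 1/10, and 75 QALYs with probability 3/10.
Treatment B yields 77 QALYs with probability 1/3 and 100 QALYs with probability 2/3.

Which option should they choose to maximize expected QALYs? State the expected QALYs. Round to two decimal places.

Treatment B (92.33 QALYs)

Treatment A = 3/20 × 111 + 1/5 × 86 + 1/4 × 116 + 1/10 × 48 + 3/10 × 75 = 16.65 + 17.2 + 29 + 4.8 + 22.5 = 90.15
Treatment B = 1/3 × 77 + 2/3 × 100 = 25.6667 + 66.6667 = 92.3333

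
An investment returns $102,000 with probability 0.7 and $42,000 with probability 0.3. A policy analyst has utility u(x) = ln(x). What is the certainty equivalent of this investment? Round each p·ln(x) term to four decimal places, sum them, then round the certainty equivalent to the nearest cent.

E[u] = 0.7·ln(102000) + 0.3·ln(42000) = 8.0729 + 3.1936 = 11.2665
CE = e^11.2665 ≈ 78158.96

$78,158.96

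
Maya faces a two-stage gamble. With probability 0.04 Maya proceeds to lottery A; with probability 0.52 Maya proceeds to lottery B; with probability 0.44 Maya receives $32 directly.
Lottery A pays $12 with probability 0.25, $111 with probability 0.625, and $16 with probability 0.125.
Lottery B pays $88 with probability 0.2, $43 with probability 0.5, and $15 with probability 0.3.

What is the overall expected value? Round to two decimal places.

$39.73

EV(A) = 0.25 × 12 + 0.625 × 111 + 0.125 × 16 = 3 + 69.375 + 2 = 74.375
EV(B) = 0.2 × 88 + 0.5 × 43 + 0.3 × 15 = 17.6 + 21.5 + 4.5 = 43.6
Branch C: 32 (certain)
Overall = 0.04 × 74.375 + 0.52 × 43.6 + 0.44 × 32 = 2.975 + 22.672 + 14.08 = 39.727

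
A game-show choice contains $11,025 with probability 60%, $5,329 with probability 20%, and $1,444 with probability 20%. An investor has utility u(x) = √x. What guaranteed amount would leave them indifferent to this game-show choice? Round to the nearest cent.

$7,259.04

E[u] = 0.6·√11025 + 0.2·√5329 + 0.2·√1444 = 0.6·105 + 0.2·73 + 0.2·38 = 85.2
CE = (85.2)² = 7259.04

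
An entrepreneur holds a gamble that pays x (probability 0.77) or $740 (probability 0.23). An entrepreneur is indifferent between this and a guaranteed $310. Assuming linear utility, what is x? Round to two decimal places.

x = $181.56

0.77·x + 0.23·740 = 310
0.77·x = 310 − 170.2 = 139.8
x = 139.8 / 0.77 = 181.5584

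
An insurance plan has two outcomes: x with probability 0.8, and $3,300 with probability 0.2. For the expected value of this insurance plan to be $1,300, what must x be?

x = $800

0.8·x + 0.2·3300 = 1300
0.8·x = 1300 − 660 = 640
x = 640 / 0.8 = 800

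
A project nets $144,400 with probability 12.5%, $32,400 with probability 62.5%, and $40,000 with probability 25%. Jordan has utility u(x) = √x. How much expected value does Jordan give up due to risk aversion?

E[u] = 0.125·√144400 + 0.625·√32400 + 0.25·√40000 = 0.125·380 + 0.625·180 + 0.25·200 = 210
CE = (210)² = 44100
Risk premium = EV − CE = 48300 − 44100 = 4200

$4,200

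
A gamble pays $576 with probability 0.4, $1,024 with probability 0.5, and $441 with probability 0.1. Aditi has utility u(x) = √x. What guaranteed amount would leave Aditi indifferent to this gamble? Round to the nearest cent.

$767.29

E[u] = 0.4·√576 + 0.5·√1024 + 0.1·√441 = 0.4·24 + 0.5·32 + 0.1·21 = 27.7
CE = (27.7)² = 767.29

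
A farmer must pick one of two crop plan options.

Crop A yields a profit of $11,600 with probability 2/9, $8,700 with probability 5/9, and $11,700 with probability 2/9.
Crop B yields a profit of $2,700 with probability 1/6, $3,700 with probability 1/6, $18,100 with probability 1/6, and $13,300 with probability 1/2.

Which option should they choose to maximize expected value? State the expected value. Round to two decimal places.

Crop B ($10,733.33)

Crop A = 2/9 × 11600 + 5/9 × 8700 + 2/9 × 11700 = 2577.7778 + 4833.3333 + 2600 = 10011.1111
Crop B = 1/6 × 2700 + 1/6 × 3700 + 1/6 × 18100 + 1/2 × 13300 = 450 + 616.6667 + 3016.6667 + 6650 = 10733.3333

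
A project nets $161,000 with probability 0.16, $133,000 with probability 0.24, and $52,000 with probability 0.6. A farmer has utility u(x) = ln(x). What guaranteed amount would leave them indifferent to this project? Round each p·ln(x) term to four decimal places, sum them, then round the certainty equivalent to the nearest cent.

E[u] = 0.16·ln(161000) + 0.24·ln(133000) + 0.6·ln(52000) = 1.9183 + 2.8315 + 6.5154 = 11.2652
CE = e^11.2652 ≈ 78057.42

$78,057.42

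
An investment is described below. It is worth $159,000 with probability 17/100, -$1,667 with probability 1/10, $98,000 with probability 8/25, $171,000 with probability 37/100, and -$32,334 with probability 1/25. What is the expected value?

$120,199.94

EV = 17/100 × 159000 + 1/10 × (-1667) + 8/25 × 98000 + 37/100 × 171000 + 1/25 × (-32334) = 27030 − 166.7 + 31360 + 63270 − 1293.36 = 120199.94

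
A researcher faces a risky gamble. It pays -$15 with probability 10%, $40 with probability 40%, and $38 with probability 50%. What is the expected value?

$33.50

EV = 0.1 × (-15) + 0.4 × 40 + 0.5 × 38 = -1.5 + 16 + 19 = 33.5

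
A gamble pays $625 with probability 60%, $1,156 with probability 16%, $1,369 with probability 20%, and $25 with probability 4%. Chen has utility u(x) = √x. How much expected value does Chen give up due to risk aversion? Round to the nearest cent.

$48.52

E[u] = 0.6·√625 + 0.16·√1156 + 0.2·√1369 + 0.04·√25 = 0.6·25 + 0.16·34 + 0.2·37 + 0.04·5 = 28.04
CE = (28.04)² = 786.2416
Risk premium = EV − CE = 834.76 − 786.2416 = 48.5184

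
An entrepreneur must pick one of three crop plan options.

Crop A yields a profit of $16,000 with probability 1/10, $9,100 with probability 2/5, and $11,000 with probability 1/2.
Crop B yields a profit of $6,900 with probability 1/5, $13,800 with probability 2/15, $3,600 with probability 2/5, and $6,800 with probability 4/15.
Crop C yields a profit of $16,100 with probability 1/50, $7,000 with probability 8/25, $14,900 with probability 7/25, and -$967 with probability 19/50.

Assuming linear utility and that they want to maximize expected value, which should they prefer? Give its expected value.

Crop A ($10,740)

Crop A = 1/10 × 16000 + 2/5 × 9100 + 1/2 × 11000 = 1600 + 3640 + 5500 = 10740
Crop B = 1/5 × 6900 + 2/15 × 13800 + 2/5 × 3600 + 4/15 × 6800 = 1380 + 1840 + 1440 + 1813.3333 = 6473.3333
Crop C = 1/50 × 16100 + 8/25 × 7000 + 7/25 × 14900 + 19/50 × (-967) = 322 + 2240 + 4172 − 367.46 = 6366.54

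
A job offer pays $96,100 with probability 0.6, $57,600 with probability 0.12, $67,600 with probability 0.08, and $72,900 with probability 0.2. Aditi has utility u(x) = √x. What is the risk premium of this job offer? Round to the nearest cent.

$691.84

E[u] = 0.6·√96100 + 0.12·√57600 + 0.08·√67600 + 0.2·√72900 = 0.6·310 + 0.12·240 + 0.08·260 + 0.2·270 = 289.6
CE = (289.6)² = 83868.16
Risk premium = EV − CE = 84560 − 83868.16 = 691.84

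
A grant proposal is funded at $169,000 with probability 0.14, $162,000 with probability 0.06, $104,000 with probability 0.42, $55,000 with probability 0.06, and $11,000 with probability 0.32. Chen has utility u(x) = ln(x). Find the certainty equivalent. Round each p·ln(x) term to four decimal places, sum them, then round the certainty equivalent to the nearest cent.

E[u] = 0.14·ln(169000) + 0.06·ln(162000) + 0.42·ln(104000) + 0.06·ln(55000) + 0.32·ln(11000) = 1.6853 + 0.7197 + 4.8519 + 0.6549 + 2.9778 = 10.8896
CE = e^10.8896 ≈ 53615.85

$53,615.85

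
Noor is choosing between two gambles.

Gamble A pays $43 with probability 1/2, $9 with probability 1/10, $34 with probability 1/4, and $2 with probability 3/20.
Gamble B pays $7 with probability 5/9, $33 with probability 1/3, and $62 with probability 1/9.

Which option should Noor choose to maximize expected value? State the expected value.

Gamble A ($31.20)

Gamble A = 1/2 × 43 + 1/10 × 9 + 1/4 × 34 + 3/20 × 2 = 21.5 + 0.9 + 8.5 + 0.3 = 31.2
Gamble B = 5/9 × 7 + 1/3 × 33 + 1/9 × 62 = 3.8889 + 11 + 6.8889 = 21.7778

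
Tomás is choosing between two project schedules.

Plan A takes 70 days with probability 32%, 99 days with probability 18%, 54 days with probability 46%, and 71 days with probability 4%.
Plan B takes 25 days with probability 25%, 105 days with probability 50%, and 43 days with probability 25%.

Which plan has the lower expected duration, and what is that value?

Plan A = 0.32 × 70 + 0.18 × 99 + 0.46 × 54 + 0.04 × 71 = 22.4 + 17.82 + 24.84 + 2.84 = 67.9
Plan B = 0.25 × 25 + 0.5 × 105 + 0.25 × 43 = 6.25 + 52.5 + 10.75 = 69.5

Plan A (67.9 days)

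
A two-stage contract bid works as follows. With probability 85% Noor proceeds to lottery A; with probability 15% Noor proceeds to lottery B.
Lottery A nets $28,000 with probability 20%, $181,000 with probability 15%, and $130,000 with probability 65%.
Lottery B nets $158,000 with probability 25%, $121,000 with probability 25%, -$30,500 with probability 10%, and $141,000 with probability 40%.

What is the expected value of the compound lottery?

EV(A) = 0.2 × 28000 + 0.15 × 181000 + 0.65 × 130000 = 5600 + 27150 + 84500 = 117250
EV(B) = 0.25 × 158000 + 0.25 × 121000 + 0.1 × (-30500) + 0.4 × 141000 = 39500 + 30250 − 3050 + 56400 = 123100
Overall = 0.85 × 117250 + 0.15 × 123100 = 99662.5 + 18465 = 118127.5

$118,127.50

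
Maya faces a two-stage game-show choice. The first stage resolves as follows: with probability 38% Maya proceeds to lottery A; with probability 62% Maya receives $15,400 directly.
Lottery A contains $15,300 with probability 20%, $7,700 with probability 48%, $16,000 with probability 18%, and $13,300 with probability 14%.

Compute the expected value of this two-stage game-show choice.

$13,917.24

EV(A) = 0.2 × 15300 + 0.48 × 7700 + 0.18 × 16000 + 0.14 × 13300 = 3060 + 3696 + 2880 + 1862 = 11498
Branch B: 15400 (certain)
Overall = 0.38 × 11498 + 0.62 × 15400 = 4369.24 + 9548 = 13917.24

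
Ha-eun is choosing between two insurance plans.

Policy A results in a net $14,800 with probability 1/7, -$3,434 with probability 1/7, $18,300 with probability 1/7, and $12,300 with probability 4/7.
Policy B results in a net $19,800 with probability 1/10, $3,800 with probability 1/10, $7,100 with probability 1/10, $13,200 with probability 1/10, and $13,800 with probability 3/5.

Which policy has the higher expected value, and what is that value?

Policy B ($12,670)

Policy A = 1/7 × 14800 + 1/7 × (-3434) + 1/7 × 18300 + 4/7 × 12300 = 2114.2857 − 490.5714 + 2614.2857 + 7028.5714 = 11266.5714
Policy B = 1/10 × 19800 + 1/10 × 3800 + 1/10 × 7100 + 1/10 × 13200 + 3/5 × 13800 = 1980 + 380 + 710 + 1320 + 8280 = 12670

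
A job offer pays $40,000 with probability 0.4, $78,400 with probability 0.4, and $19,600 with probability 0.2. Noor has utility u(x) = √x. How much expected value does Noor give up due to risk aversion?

E[u] = 0.4·√40000 + 0.4·√78400 + 0.2·√19600 = 0.4·200 + 0.4·280 + 0.2·140 = 220
CE = (220)² = 48400
Risk premium = EV − CE = 51280 − 48400 = 2880

$2,880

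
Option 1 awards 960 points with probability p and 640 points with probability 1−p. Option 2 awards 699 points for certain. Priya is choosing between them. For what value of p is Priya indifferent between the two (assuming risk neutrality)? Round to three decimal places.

p·960 + (1−p)·640 = 699
320p + 640 = 699
p = (699 − 640) / 320

p = 0.184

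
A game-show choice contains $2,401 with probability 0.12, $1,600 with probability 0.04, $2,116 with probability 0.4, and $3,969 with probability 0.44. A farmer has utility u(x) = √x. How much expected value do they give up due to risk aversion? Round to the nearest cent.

$71.92

E[u] = 0.12·√2401 + 0.04·√1600 + 0.4·√2116 + 0.44·√3969 = 0.12·49 + 0.04·40 + 0.4·46 + 0.44·63 = 53.6
CE = (53.6)² = 2872.96
Risk premium = EV − CE = 2944.88 − 2872.96 = 71.92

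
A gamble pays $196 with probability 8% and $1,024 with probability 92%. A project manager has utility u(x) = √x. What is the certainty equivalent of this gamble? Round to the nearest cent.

$933.91

E[u] = 0.08·√196 + 0.92·√1024 = 0.08·14 + 0.92·32 = 30.56
CE = (30.56)² = 933.9136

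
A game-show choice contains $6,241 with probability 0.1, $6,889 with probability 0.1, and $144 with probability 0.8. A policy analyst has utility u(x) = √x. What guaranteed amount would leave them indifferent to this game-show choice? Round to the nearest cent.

E[u] = 0.1·√6241 + 0.1·√6889 + 0.8·√144 = 0.1·79 + 0.1·83 + 0.8·12 = 25.8
CE = (25.8)² = 665.64

$665.64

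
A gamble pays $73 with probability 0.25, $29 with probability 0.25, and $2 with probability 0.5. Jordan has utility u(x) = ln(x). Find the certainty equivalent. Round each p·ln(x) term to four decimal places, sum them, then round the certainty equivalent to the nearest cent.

$9.59

E[u] = 0.25·ln(73) + 0.25·ln(29) + 0.5·ln(2) = 1.0726 + 0.8418 + 0.3466 = 2.2610
CE = e^2.2610 ≈ 9.59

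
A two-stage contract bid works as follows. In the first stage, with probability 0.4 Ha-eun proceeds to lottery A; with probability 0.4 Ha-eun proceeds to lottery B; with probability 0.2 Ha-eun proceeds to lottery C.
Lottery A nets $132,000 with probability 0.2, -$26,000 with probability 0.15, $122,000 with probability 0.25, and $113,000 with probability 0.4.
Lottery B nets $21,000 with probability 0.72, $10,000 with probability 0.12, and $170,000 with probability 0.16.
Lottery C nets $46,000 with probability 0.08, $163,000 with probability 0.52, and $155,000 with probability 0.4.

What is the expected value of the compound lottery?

EV(A) = 0.2 × 132000 + 0.15 × (-26000) + 0.25 × 122000 + 0.4 × 113000 = 26400 − 3900 + 30500 + 45200 = 98200
EV(B) = 0.72 × 21000 + 0.12 × 10000 + 0.16 × 170000 = 15120 + 1200 + 27200 = 43520
EV(C) = 0.08 × 46000 + 0.52 × 163000 + 0.4 × 155000 = 3680 + 84760 + 62000 = 150440
Overall = 0.4 × 98200 + 0.4 × 43520 + 0.2 × 150440 = 39280 + 17408 + 30088 = 86776

$86,776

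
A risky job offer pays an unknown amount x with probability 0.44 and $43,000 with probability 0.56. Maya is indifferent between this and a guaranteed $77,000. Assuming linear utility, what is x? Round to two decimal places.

x = $120,272.73

0.44·x + 0.56·43000 = 77000
0.44·x = 77000 − 24080 = 52920
x = 52920 / 0.44 = 120272.7273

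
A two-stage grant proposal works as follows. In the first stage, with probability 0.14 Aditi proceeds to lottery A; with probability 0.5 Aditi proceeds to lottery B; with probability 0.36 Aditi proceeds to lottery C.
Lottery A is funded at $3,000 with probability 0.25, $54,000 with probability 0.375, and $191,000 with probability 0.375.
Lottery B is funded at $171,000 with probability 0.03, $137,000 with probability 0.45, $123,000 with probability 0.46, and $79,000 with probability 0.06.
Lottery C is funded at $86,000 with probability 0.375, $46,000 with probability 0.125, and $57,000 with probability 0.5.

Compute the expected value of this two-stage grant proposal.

$100,957.50

EV(A) = 0.25 × 3000 + 0.375 × 54000 + 0.375 × 191000 = 750 + 20250 + 71625 = 92625
EV(B) = 0.03 × 171000 + 0.45 × 137000 + 0.46 × 123000 + 0.06 × 79000 = 5130 + 61650 + 56580 + 4740 = 128100
EV(C) = 0.375 × 86000 + 0.125 × 46000 + 0.5 × 57000 = 32250 + 5750 + 28500 = 66500
Overall = 0.14 × 92625 + 0.5 × 128100 + 0.36 × 66500 = 12967.5 + 64050 + 23940 = 100957.5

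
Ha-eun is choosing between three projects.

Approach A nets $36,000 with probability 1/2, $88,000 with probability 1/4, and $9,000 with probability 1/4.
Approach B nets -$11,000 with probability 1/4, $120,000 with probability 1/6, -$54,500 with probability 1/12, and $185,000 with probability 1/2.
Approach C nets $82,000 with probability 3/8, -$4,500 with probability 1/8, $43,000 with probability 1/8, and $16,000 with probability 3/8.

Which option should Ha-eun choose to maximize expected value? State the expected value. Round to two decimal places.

Approach A = 1/2 × 36000 + 1/4 × 88000 + 1/4 × 9000 = 18000 + 22000 + 2250 = 42250
Approach B = 1/4 × (-11000) + 1/6 × 120000 + 1/12 × (-54500) + 1/2 × 185000 = -2750 + 20000 − 4541.6667 + 92500 = 105208.3333
Approach C = 3/8 × 82000 + 1/8 × (-4500) + 1/8 × 43000 + 3/8 × 16000 = 30750 − 562.5 + 5375 + 6000 = 41562.5

Approach B ($105,208.33)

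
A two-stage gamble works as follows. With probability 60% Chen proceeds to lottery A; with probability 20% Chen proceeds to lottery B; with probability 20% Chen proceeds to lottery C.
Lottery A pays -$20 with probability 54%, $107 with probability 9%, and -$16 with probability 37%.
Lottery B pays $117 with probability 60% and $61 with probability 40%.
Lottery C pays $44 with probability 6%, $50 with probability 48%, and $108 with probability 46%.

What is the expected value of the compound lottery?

EV(A) = 0.54 × (-20) + 0.09 × 107 + 0.37 × (-16) = -10.8 + 9.63 − 5.92 = -7.09
EV(B) = 0.6 × 117 + 0.4 × 61 = 70.2 + 24.4 = 94.6
EV(C) = 0.06 × 44 + 0.48 × 50 + 0.46 × 108 = 2.64 + 24 + 49.68 = 76.32
Overall = 0.6 × (-7.09) + 0.2 × 94.6 + 0.2 × 76.32 = -4.254 + 18.92 + 15.264 = 29.93

$29.93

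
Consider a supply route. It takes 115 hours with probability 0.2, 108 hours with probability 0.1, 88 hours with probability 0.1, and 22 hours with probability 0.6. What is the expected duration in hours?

EV = 0.2 × 115 + 0.1 × 108 + 0.1 × 88 + 0.6 × 22 = 23 + 10.8 + 8.8 + 13.2 = 55.8

55.8 hours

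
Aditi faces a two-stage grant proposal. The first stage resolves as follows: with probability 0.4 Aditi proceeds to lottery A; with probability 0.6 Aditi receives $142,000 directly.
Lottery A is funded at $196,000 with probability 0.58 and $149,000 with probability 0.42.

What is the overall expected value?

EV(A) = 0.58 × 196000 + 0.42 × 149000 = 113680 + 62580 = 176260
Branch B: 142000 (certain)
Overall = 0.4 × 176260 + 0.6 × 142000 = 70504 + 85200 = 155704

$155,704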